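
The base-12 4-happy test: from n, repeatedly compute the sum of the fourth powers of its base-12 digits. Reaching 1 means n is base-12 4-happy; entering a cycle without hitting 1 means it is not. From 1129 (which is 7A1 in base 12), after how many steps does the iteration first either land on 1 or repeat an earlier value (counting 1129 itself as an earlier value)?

1129 = (7,10,1)_12 → 7⁴ + 10⁴ + 1⁴ = 12402
12402 = (7,2,1,6)_12 → 7⁴ + 2⁴ + 1⁴ + 6⁴ = 3714
3714 = (2,1,9,6)_12 → 2⁴ + 1⁴ + 9⁴ + 6⁴ = 7874
7874 = (4,6,8,2)_12 → 4⁴ + 6⁴ + 8⁴ + 2⁴ = 5664
5664 = (3,3,4,0)_12 → 3⁴ + 3⁴ + 4⁴ + 0⁴ = 418
418 = (2,10,10)_12 → 2⁴ + 10⁴ + 10⁴ = 20016
20016 = (11,7,0,0)_12 → 11⁴ + 7⁴ + 0⁴ + 0⁴ = 17042
17042 = (9,10,4,2)_12 → 9⁴ + 10⁴ + 4⁴ + 2⁴ = 16833
16833 = (9,8,10,9)_12 → 9⁴ + 8⁴ + 10⁴ + 9⁴ = 27218
27218 = (1,3,9,0,2)_12 → 1⁴ + 3⁴ + 9⁴ + 0⁴ + 2⁴ = 6659
6659 = (3,10,2,11)_12 → 3⁴ + 10⁴ + 2⁴ + 11⁴ = 24738
24738 = (1,2,3,9,6)_12 → 1⁴ + 2⁴ + 3⁴ + 9⁴ + 6⁴ = 7955
7955 = (4,7,2,11)_12 → 4⁴ + 7⁴ + 2⁴ + 11⁴ = 17314
17314 = (10,0,2,10)_12 → 10⁴ + 0⁴ + 2⁴ + 10⁴ = 20016  — 20016 repeats.
That took 14 steps.

14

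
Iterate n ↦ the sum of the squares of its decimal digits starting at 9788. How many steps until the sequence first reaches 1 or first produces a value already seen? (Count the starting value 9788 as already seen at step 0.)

9788 → 9² + 7² + 8² + 8² = 258
258 → 2² + 5² + 8² = 93
93 → 9² + 3² = 90
90 → 9² + 0² = 81
81 → 8² + 1² = 65
65 → 6² + 5² = 61
61 → 6² + 1² = 37
37 → 3² + 7² = 58
58 → 5² + 8² = 89
89 → 8² + 9² = 145
145 → 1² + 4² + 5² = 42
42 → 4² + 2² = 20
20 → 2² + 0² = 4
4 → 4² = 16
16 → 1² + 6² = 37  — 37 repeats.
That took 15 steps.

15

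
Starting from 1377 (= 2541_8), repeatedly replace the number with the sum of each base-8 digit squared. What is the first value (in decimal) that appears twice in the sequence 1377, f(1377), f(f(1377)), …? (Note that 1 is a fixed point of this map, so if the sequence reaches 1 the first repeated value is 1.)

16

1377 = (2,5,4,1)_8 → 2² + 5² + 4² + 1² = 46
46 = (5,6)_8 → 5² + 6² = 61
61 = (7,5)_8 → 7² + 5² = 74
74 = (1,1,2)_8 → 1² + 1² + 2² = 6
6 = (6)_8 → 6² = 36
36 = (4,4)_8 → 4² + 4² = 32
32 = (4,0)_8 → 4² + 0² = 16
16 = (2,0)_8 → 2² + 0² = 4
4 = (4)_8 → 4² = 16  — 16 already appeared earlier.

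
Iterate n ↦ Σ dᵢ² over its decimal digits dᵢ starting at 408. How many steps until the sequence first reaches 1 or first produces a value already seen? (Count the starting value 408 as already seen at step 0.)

14

408 → 4² + 0² + 8² = 16 + 0 + 64 = 80
80 → 8² + 0² = 64 + 0 = 64
64 → 6² + 4² = 36 + 16 = 52
52 → 5² + 2² = 25 + 4 = 29
29 → 2² + 9² = 4 + 81 = 85
85 → 8² + 5² = 64 + 25 = 89
89 → 8² + 9² = 64 + 81 = 145
145 → 1² + 4² + 5² = 1 + 16 + 25 = 42
42 → 4² + 2² = 16 + 4 = 20
20 → 2² + 0² = 4 + 0 = 4
4 → 4² = 16
16 → 1² + 6² = 1 + 36 = 37
37 → 3² + 7² = 9 + 49 = 58
58 → 5² + 8² = 25 + 64 = 89  — 89 repeats.
That took 14 steps.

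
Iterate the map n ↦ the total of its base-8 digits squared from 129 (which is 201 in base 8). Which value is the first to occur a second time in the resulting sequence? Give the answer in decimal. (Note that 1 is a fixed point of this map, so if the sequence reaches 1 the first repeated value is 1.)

129 = (2,0,1)_8 → 2² + 0² + 1² = 5
5 = (5)_8 → 5² = 25
25 = (3,1)_8 → 3² + 1² = 10
10 = (1,2)_8 → 1² + 2² = 5  — 5 already appeared earlier.

5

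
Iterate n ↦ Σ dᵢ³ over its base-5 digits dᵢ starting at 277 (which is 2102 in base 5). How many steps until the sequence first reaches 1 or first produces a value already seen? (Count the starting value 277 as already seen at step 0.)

277 = (2,1,0,2)_5 → 2³ + 1³ + 0³ + 2³ = 17
17 = (3,2)_5 → 3³ + 2³ = 35
35 = (1,2,0)_5 → 1³ + 2³ + 0³ = 9
9 = (1,4)_5 → 1³ + 4³ = 65
65 = (2,3,0)_5 → 2³ + 3³ + 0³ = 35  — 35 repeats.
That took 5 steps.

5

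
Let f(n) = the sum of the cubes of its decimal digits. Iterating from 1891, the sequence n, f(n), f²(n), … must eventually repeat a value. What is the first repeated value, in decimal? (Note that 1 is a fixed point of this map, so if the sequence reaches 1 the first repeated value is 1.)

1

1891 → 1³ + 8³ + 9³ + 1³ = 1243
1243 → 1³ + 2³ + 4³ + 3³ = 100
100 → 1³ + 0³ + 0³ = 1  — reached the fixed point 1.
1 → 1, so 1 is the first repeated value.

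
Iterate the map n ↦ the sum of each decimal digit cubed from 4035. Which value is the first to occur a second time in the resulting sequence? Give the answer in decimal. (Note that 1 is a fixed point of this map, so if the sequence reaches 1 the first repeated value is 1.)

153

4035 → 4³ + 0³ + 3³ + 5³ = 64 + 0 + 27 + 125 = 216
216 → 2³ + 1³ + 6³ = 8 + 1 + 216 = 225
225 → 2³ + 2³ + 5³ = 8 + 8 + 125 = 141
141 → 1³ + 4³ + 1³ = 1 + 64 + 1 = 66
66 → 6³ + 6³ = 216 + 216 = 432
432 → 4³ + 3³ + 2³ = 64 + 27 + 8 = 99
99 → 9³ + 9³ = 729 + 729 = 1458
1458 → 1³ + 4³ + 5³ + 8³ = 1 + 64 + 125 + 512 = 702
702 → 7³ + 0³ + 2³ = 343 + 0 + 8 = 351
351 → 3³ + 5³ + 1³ = 27 + 125 + 1 = 153
153 → 1³ + 5³ + 3³ = 1 + 125 + 27 = 153  — 153 already appeared earlier.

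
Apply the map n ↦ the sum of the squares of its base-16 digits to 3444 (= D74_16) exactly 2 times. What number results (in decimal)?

296

3444 = (13,7,4)_16 → 13² + 7² + 4² = 234
234 = (14,10)_16 → 14² + 10² = 296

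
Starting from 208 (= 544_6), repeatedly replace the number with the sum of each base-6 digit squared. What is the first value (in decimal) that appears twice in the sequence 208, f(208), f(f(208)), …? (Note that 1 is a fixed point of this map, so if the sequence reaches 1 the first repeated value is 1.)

17

208 = (5,4,4)_6 → 5² + 4² + 4² = 57
57 = (1,3,3)_6 → 1² + 3² + 3² = 19
19 = (3,1)_6 → 3² + 1² = 10
10 = (1,4)_6 → 1² + 4² = 17
17 = (2,5)_6 → 2² + 5² = 29
29 = (4,5)_6 → 4² + 5² = 41
41 = (1,0,5)_6 → 1² + 0² + 5² = 26
26 = (4,2)_6 → 4² + 2² = 20
20 = (3,2)_6 → 3² + 2² = 13
13 = (2,1)_6 → 2² + 1² = 5
5 = (5)_6 → 5² = 25
25 = (4,1)_6 → 4² + 1² = 17  — 17 already appeared earlier.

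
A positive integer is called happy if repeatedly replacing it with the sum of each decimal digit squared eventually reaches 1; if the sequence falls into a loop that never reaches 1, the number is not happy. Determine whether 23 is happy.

happy

23 → 2² + 3² = 4 + 9 = 13
13 → 1² + 3² = 1 + 9 = 10
10 → 1² + 0² = 1 + 0 = 1  — reached 1.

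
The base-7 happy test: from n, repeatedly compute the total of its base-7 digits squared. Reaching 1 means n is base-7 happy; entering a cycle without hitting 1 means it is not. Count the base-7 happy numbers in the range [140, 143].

1

140: 140 → 40 → 50 → 2 → 4 → 16 → 8 → 2  (repeats 2)
141: 141 → 41 → 61 → 27 → 45 → 45  (repeats 45)
142: 142 → 44 → 40 → 50 → 2 → 4 → 16 → 8 → 2  (repeats 2)
143: 143 → 49 → 1  (reaches 1)
base-7 happy: 143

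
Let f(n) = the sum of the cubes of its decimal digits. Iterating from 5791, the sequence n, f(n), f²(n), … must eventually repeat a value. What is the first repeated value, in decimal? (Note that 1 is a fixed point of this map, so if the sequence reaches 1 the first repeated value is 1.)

5791 → 1198
1198 → 1243
1243 → 100
100 → 1  — reached the fixed point 1.
1 → 1, so 1 is the first repeated value.

1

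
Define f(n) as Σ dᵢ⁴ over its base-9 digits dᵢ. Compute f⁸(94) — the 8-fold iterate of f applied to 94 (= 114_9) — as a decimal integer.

94 = (1,1,4)_9 → 258
258 = (3,1,6)_9 → 1378
1378 = (1,8,0,1)_9 → 4098
4098 = (5,5,5,3)_9 → 1956
1956 = (2,6,1,3)_9 → 1394
1394 = (1,8,1,8)_9 → 8194
8194 = (1,2,2,1,4)_9 → 290
290 = (3,5,2)_9 → 722

722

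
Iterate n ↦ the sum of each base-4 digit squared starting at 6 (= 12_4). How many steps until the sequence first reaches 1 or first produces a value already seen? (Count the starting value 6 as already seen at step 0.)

4

6 = (1,2)_4 → 1² + 2² = 5
5 = (1,1)_4 → 1² + 1² = 2
2 = (2)_4 → 2² = 4
4 = (1,0)_4 → 1² + 0² = 1  — reached 1.
That took 4 steps.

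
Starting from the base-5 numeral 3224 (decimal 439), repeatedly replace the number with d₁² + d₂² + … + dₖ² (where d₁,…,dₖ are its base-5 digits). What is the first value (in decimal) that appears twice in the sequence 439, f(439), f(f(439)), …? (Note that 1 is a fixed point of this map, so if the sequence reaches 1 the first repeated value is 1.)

1

439 = (3,2,2,4)_5 → 3² + 2² + 2² + 4² = 9 + 4 + 4 + 16 = 33
33 = (1,1,3)_5 → 1² + 1² + 3² = 1 + 1 + 9 = 11
11 = (2,1)_5 → 2² + 1² = 4 + 1 = 5
5 = (1,0)_5 → 1² + 0² = 1 + 0 = 1  — reached the fixed point 1.
1 → 1, so 1 is the first repeated value.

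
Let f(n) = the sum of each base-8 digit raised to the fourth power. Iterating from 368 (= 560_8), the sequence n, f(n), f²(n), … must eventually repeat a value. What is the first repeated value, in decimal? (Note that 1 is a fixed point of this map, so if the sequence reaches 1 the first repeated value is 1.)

368 = (5,6,0)_8 → 1921
1921 = (3,6,0,1)_8 → 1378
1378 = (2,5,4,2)_8 → 913
913 = (1,6,2,1)_8 → 1314
1314 = (2,4,4,2)_8 → 544
544 = (1,0,4,0)_8 → 257
257 = (4,0,1)_8 → 257  — 257 already appeared earlier.

257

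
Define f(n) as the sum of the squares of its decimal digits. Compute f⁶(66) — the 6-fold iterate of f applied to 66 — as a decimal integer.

85

66 → 72
72 → 53
53 → 34
34 → 25
25 → 29
29 → 85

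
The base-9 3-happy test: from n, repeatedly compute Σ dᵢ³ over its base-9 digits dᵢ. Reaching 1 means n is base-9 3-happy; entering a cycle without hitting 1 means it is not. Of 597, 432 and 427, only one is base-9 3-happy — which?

597: 597 → 397 → 577 → 345 → 99 → 9 → 1  — reaches 1 (base-9 3-happy)
432: 432 → 152 → 856 → 128 → 134 → 638 → 1198 → 470 → 476 → 980 → 540 → 432  — repeats 432 (not base-9 3-happy)
427: 427 → 197 → 547 → 775 → 127 → 127  — repeats 127 (not base-9 3-happy)

597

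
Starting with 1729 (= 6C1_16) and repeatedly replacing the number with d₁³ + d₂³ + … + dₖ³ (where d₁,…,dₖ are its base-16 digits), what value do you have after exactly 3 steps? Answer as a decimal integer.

1729 = (6,12,1)_16 → 6³ + 12³ + 1³ = 1945
1945 = (7,9,9)_16 → 7³ + 9³ + 9³ = 1801
1801 = (7,0,9)_16 → 7³ + 0³ + 9³ = 1072

1072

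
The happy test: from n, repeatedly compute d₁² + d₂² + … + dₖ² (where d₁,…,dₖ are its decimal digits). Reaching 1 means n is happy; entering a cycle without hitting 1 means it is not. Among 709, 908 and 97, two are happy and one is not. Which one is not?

908

709: 709 → 130 → 10 → 1  — reaches 1 (happy)
908: 908 → 145 → 42 → 20 → 4 → 16 → 37 → 58 → 89 → 145  — repeats 145 (not happy)
97: 97 → 130 → 10 → 1  — reaches 1 (happy)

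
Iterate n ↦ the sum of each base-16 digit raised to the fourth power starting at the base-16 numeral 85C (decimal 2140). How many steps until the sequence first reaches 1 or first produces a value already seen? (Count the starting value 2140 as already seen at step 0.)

2140 = (8,5,12)_16 → 8⁴ + 5⁴ + 12⁴ = 25457
25457 = (6,3,7,1)_16 → 6⁴ + 3⁴ + 7⁴ + 1⁴ = 3779
3779 = (14,12,3)_16 → 14⁴ + 12⁴ + 3⁴ = 59233
59233 = (14,7,6,1)_16 → 14⁴ + 7⁴ + 6⁴ + 1⁴ = 42114
42114 = (10,4,8,2)_16 → 10⁴ + 4⁴ + 8⁴ + 2⁴ = 14368
14368 = (3,8,2,0)_16 → 3⁴ + 8⁴ + 2⁴ + 0⁴ = 4193
4193 = (1,0,6,1)_16 → 1⁴ + 0⁴ + 6⁴ + 1⁴ = 1298
1298 = (5,1,2)_16 → 5⁴ + 1⁴ + 2⁴ = 642
642 = (2,8,2)_16 → 2⁴ + 8⁴ + 2⁴ = 4128
4128 = (1,0,2,0)_16 → 1⁴ + 0⁴ + 2⁴ + 0⁴ = 17
17 = (1,1)_16 → 1⁴ + 1⁴ = 2
2 = (2)_16 → 2⁴ = 16
16 = (1,0)_16 → 1⁴ + 0⁴ = 1  — reached 1.
That took 13 steps.

13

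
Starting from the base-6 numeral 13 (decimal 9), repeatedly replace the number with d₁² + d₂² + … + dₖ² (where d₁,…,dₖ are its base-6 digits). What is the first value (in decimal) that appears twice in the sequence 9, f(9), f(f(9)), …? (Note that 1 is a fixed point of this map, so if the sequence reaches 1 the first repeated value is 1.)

9 = (1,3)_6 → 1² + 3² = 1 + 9 = 10
10 = (1,4)_6 → 1² + 4² = 1 + 16 = 17
17 = (2,5)_6 → 2² + 5² = 4 + 25 = 29
29 = (4,5)_6 → 4² + 5² = 16 + 25 = 41
41 = (1,0,5)_6 → 1² + 0² + 5² = 1 + 0 + 25 = 26
26 = (4,2)_6 → 4² + 2² = 16 + 4 = 20
20 = (3,2)_6 → 3² + 2² = 9 + 4 = 13
13 = (2,1)_6 → 2² + 1² = 4 + 1 = 5
5 = (5)_6 → 5² = 25
25 = (4,1)_6 → 4² + 1² = 16 + 1 = 17  — 17 already appeared earlier.

17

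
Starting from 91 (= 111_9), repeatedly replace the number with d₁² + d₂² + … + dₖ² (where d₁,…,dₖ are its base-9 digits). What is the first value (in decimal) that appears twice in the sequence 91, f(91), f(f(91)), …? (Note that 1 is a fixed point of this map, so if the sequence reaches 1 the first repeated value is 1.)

1

91 = (1,1,1)_9 → 1² + 1² + 1² = 3
3 = (3)_9 → 3² = 9
9 = (1,0)_9 → 1² + 0² = 1  — reached the fixed point 1.
1 → 1, so 1 is the first repeated value.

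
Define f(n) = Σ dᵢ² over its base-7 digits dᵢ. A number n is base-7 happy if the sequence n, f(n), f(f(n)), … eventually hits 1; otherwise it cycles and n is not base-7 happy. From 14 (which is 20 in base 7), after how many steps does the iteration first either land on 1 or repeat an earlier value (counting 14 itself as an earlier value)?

14 = (2,0)_7 → 2² + 0² = 4 + 0 = 4
4 = (4)_7 → 4² = 16
16 = (2,2)_7 → 2² + 2² = 4 + 4 = 8
8 = (1,1)_7 → 1² + 1² = 1 + 1 = 2
2 = (2)_7 → 2² = 4  — 4 repeats.
That took 5 steps.

5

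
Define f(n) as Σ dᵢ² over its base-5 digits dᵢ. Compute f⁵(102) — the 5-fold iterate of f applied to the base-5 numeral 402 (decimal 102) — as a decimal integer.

102 = (4,0,2)_5 → 4² + 0² + 2² = 20
20 = (4,0)_5 → 4² + 0² = 16
16 = (3,1)_5 → 3² + 1² = 10
10 = (2,0)_5 → 2² + 0² = 4
4 = (4)_5 → 4² = 16

16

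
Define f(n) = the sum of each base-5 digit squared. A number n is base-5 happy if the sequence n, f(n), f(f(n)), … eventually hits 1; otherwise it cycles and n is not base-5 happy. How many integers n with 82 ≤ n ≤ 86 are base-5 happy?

1

82: 82 → 14 → 20 → 16 → 10 → 4 → 16  — not base-5 happy
83: 83 → 19 → 25 → 1  — base-5 happy
84: 84 → 26 → 2 → 4 → 16 → 10 → 4  — not base-5 happy
85: 85 → 13 → 13  — not base-5 happy
86: 86 → 14 → 20 → 16 → 10 → 4 → 16  — not base-5 happy
base-5 happy: 83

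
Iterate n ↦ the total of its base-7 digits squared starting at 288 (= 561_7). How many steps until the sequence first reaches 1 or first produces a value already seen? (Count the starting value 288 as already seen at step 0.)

6

288 = (5,6,1)_7 → 5² + 6² + 1² = 25 + 36 + 1 = 62
62 = (1,1,6)_7 → 1² + 1² + 6² = 1 + 1 + 36 = 38
38 = (5,3)_7 → 5² + 3² = 25 + 9 = 34
34 = (4,6)_7 → 4² + 6² = 16 + 36 = 52
52 = (1,0,3)_7 → 1² + 0² + 3² = 1 + 0 + 9 = 10
10 = (1,3)_7 → 1² + 3² = 1 + 9 = 10  — 10 repeats.
That took 6 steps.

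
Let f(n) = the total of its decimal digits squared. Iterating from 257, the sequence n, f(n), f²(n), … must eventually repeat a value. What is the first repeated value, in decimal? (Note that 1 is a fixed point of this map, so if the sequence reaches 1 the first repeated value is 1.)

4

257 → 2² + 5² + 7² = 78
78 → 7² + 8² = 113
113 → 1² + 1² + 3² = 11
11 → 1² + 1² = 2
2 → 2² = 4
4 → 4² = 16
16 → 1² + 6² = 37
37 → 3² + 7² = 58
58 → 5² + 8² = 89
89 → 8² + 9² = 145
145 → 1² + 4² + 5² = 42
42 → 4² + 2² = 20
20 → 2² + 0² = 4  — 4 already appeared earlier.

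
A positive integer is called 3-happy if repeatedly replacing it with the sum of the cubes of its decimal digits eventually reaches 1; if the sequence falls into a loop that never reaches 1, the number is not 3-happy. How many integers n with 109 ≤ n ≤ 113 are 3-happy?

109: 109 → 730 → 370 → 370  (repeats 370)
110: 110 → 2 → 8 → 512 → 134 → 92 → 737 → 713 → 371 → 371  (repeats 371)
111: 111 → 3 → 27 → 351 → 153 → 153  (repeats 153)
112: 112 → 10 → 1  (reaches 1)
113: 113 → 29 → 737 → 713 → 371 → 371  (repeats 371)
3-happy: 112

1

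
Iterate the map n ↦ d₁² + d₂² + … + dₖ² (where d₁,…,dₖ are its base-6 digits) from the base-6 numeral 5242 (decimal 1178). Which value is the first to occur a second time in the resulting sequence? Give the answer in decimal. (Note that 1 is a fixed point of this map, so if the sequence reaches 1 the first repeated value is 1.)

1178 = (5,2,4,2)_6 → 5² + 2² + 4² + 2² = 49
49 = (1,2,1)_6 → 1² + 2² + 1² = 6
6 = (1,0)_6 → 1² + 0² = 1  — reached the fixed point 1.
1 → 1, so 1 is the first repeated value.

1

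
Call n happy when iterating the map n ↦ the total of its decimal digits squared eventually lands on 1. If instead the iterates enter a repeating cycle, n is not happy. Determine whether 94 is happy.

94 → 9² + 4² = 97
97 → 9² + 7² = 130
130 → 1² + 3² + 0² = 10
10 → 1² + 0² = 1  — reached 1.

happy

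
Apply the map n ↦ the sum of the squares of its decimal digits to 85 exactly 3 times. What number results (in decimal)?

42

85 → 8² + 5² = 89
89 → 8² + 9² = 145
145 → 1² + 4² + 5² = 42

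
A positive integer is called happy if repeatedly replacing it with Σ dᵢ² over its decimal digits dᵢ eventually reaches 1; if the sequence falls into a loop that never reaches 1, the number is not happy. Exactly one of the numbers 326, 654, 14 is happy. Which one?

326: 326 → 49 → 97 → 130 → 10 → 1  — reaches 1 (happy)
654: 654 → 77 → 98 → 145 → 42 → 20 → 4 → 16 → 37 → 58 → 89 → 145  — repeats 145 (not happy)
14: 14 → 17 → 50 → 25 → 29 → 85 → 89 → 145 → 42 → 20 → 4 → 16 → 37 → 58 → 89  — repeats 89 (not happy)

326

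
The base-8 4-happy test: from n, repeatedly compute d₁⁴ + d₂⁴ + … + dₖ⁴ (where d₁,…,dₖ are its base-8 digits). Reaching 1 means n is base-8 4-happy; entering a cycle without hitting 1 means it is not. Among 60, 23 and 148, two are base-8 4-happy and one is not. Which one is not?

60: 60 → 2657 → 883 → 2003 → 2579 → 722 → 114 → 1313 → 529 → 18 → 32 → 256 → 256  — repeats 256 (not base-8 4-happy)
23: 23 → 2417 → 2178 → 288 → 512 → 1  — reaches 1 (base-8 4-happy)
148: 148 → 288 → 512 → 1  — reaches 1 (base-8 4-happy)

60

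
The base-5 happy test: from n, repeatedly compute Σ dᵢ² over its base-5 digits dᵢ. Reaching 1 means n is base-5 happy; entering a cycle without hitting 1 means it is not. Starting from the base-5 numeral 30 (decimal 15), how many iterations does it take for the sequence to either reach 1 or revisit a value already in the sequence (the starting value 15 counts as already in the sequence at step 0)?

15 = (3,0)_5 → 3² + 0² = 9
9 = (1,4)_5 → 1² + 4² = 17
17 = (3,2)_5 → 3² + 2² = 13
13 = (2,3)_5 → 2² + 3² = 13  — 13 repeats.
That took 4 steps.

4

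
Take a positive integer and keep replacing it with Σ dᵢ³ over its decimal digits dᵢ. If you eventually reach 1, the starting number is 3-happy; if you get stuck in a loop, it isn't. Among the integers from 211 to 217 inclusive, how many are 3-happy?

211: 211 → 10 → 1  (reaches 1)
212: 212 → 17 → 344 → 155 → 251 → 134 → 92 → 737 → 713 → 371 → 371  (repeats 371)
213: 213 → 36 → 243 → 99 → 1458 → 702 → 351 → 153 → 153  (repeats 153)
214: 214 → 73 → 370 → 370  (repeats 370)
215: 215 → 134 → 92 → 737 → 713 → 371 → 371  (repeats 371)
216: 216 → 225 → 141 → 66 → 432 → 99 → 1458 → 702 → 351 → 153 → 153  (repeats 153)
217: 217 → 352 → 160 → 217  (repeats 217)
3-happy: 211

1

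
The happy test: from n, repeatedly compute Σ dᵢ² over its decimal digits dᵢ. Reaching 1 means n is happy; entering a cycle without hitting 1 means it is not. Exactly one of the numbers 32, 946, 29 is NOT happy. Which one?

29

32: 32 → 13 → 10 → 1  — reaches 1 (happy)
946: 946 → 133 → 19 → 82 → 68 → 100 → 1  — reaches 1 (happy)
29: 29 → 85 → 89 → 145 → 42 → 20 → 4 → 16 → 37 → 58 → 89  — repeats 89 (not happy)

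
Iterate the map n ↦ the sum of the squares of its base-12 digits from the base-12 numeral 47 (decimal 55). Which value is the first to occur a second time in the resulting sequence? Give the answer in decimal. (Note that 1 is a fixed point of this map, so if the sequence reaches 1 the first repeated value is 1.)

65

55 = (4,7)_12 → 4² + 7² = 16 + 49 = 65
65 = (5,5)_12 → 5² + 5² = 25 + 25 = 50
50 = (4,2)_12 → 4² + 2² = 16 + 4 = 20
20 = (1,8)_12 → 1² + 8² = 1 + 64 = 65  — 65 already appeared earlier.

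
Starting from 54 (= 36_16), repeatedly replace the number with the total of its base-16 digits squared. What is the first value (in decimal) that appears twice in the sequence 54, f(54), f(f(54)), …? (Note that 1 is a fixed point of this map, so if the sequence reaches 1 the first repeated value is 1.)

169

54 = (3,6)_16 → 45
45 = (2,13)_16 → 173
173 = (10,13)_16 → 269
269 = (1,0,13)_16 → 170
170 = (10,10)_16 → 200
200 = (12,8)_16 → 208
208 = (13,0)_16 → 169
169 = (10,9)_16 → 181
181 = (11,5)_16 → 146
146 = (9,2)_16 → 85
85 = (5,5)_16 → 50
50 = (3,2)_16 → 13
13 = (13)_16 → 169  — 169 already appeared earlier.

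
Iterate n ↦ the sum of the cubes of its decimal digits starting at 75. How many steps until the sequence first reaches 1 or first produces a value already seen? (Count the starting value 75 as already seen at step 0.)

75 → 7³ + 5³ = 343 + 125 = 468
468 → 4³ + 6³ + 8³ = 64 + 216 + 512 = 792
792 → 7³ + 9³ + 2³ = 343 + 729 + 8 = 1080
1080 → 1³ + 0³ + 8³ + 0³ = 1 + 0 + 512 + 0 = 513
513 → 5³ + 1³ + 3³ = 125 + 1 + 27 = 153
153 → 1³ + 5³ + 3³ = 1 + 125 + 27 = 153  — 153 repeats.
That took 6 steps.

6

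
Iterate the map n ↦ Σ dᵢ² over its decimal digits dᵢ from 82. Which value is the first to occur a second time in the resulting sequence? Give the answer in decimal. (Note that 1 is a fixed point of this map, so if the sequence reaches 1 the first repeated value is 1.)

82 → 8² + 2² = 68
68 → 6² + 8² = 100
100 → 1² + 0² + 0² = 1  — reached the fixed point 1.
1 → 1, so 1 is the first repeated value.

1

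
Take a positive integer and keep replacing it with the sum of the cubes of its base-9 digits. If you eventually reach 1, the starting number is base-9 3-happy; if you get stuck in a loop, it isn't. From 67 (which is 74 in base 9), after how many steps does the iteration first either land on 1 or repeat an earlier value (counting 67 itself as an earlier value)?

67 = (7,4)_9 → 7³ + 4³ = 407
407 = (5,0,2)_9 → 5³ + 0³ + 2³ = 133
133 = (1,5,7)_9 → 1³ + 5³ + 7³ = 469
469 = (5,7,1)_9 → 5³ + 7³ + 1³ = 469  — 469 repeats.
That took 4 steps.

4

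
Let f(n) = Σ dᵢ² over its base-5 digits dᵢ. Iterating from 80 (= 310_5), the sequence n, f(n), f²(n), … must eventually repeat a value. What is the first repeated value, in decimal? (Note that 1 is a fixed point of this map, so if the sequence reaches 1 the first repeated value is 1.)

10

80 = (3,1,0)_5 → 10
10 = (2,0)_5 → 4
4 = (4)_5 → 16
16 = (3,1)_5 → 10  — 10 already appeared earlier.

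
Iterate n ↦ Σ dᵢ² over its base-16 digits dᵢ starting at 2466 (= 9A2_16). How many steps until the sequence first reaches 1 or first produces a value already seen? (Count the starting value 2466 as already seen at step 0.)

14

2466 = (9,10,2)_16 → 9² + 10² + 2² = 185
185 = (11,9)_16 → 11² + 9² = 202
202 = (12,10)_16 → 12² + 10² = 244
244 = (15,4)_16 → 15² + 4² = 241
241 = (15,1)_16 → 15² + 1² = 226
226 = (14,2)_16 → 14² + 2² = 200
200 = (12,8)_16 → 12² + 8² = 208
208 = (13,0)_16 → 13² + 0² = 169
169 = (10,9)_16 → 10² + 9² = 181
181 = (11,5)_16 → 11² + 5² = 146
146 = (9,2)_16 → 9² + 2² = 85
85 = (5,5)_16 → 5² + 5² = 50
50 = (3,2)_16 → 3² + 2² = 13
13 = (13)_16 → 13² = 169  — 169 repeats.
That took 14 steps.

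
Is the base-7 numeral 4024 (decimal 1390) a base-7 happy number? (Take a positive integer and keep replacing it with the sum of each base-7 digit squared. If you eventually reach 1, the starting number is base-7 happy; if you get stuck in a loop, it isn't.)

not base-7 happy

1390 = (4,0,2,4)_7 → 4² + 0² + 2² + 4² = 36
36 = (5,1)_7 → 5² + 1² = 26
26 = (3,5)_7 → 3² + 5² = 34
34 = (4,6)_7 → 4² + 6² = 52
52 = (1,0,3)_7 → 1² + 0² + 3² = 10
10 = (1,3)_7 → 1² + 3² = 10  — 10 already seen; the sequence cycles without reaching 1.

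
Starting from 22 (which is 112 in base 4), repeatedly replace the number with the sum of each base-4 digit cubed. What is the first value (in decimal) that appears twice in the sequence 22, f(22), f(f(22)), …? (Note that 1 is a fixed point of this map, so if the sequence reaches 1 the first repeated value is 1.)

1

22 = (1,1,2)_4 → 1³ + 1³ + 2³ = 10
10 = (2,2)_4 → 2³ + 2³ = 16
16 = (1,0,0)_4 → 1³ + 0³ + 0³ = 1  — reached the fixed point 1.
1 → 1, so 1 is the first repeated value.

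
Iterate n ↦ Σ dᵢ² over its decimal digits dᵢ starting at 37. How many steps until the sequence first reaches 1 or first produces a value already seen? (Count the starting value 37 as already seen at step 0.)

37 → 3² + 7² = 9 + 49 = 58
58 → 5² + 8² = 25 + 64 = 89
89 → 8² + 9² = 64 + 81 = 145
145 → 1² + 4² + 5² = 1 + 16 + 25 = 42
42 → 4² + 2² = 16 + 4 = 20
20 → 2² + 0² = 4 + 0 = 4
4 → 4² = 16
16 → 1² + 6² = 1 + 36 = 37  — 37 repeats.
That took 8 steps.

8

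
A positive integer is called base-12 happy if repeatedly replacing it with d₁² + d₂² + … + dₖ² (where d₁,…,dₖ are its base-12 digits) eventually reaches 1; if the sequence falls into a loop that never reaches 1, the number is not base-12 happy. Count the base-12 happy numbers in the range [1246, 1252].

1

1246: 1246 → 213 → 107 → 185 → 35 → 125 → 125  — not base-12 happy
1247: 1247 → 234 → 86 → 53 → 41 → 34 → 104 → 128 → 164 → 66 → 61 → 26 → 8 → 64 → 41  — not base-12 happy
1248: 1248 → 128 → 164 → 66 → 61 → 26 → 8 → 64 → 41 → 34 → 104 → 128  — not base-12 happy
1249: 1249 → 129 → 181 → 11 → 121 → 101 → 89 → 74 → 40 → 25 → 5 → 25  — not base-12 happy
1250: 1250 → 132 → 121 → 101 → 89 → 74 → 40 → 25 → 5 → 25  — not base-12 happy
1251: 1251 → 137 → 146 → 5 → 25 → 5  — not base-12 happy
1252: 1252 → 144 → 1  — base-12 happy
base-12 happy: 1252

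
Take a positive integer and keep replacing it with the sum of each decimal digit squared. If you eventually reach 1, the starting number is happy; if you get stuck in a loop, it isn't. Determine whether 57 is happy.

not happy

57 → 74
74 → 65
65 → 61
61 → 37
37 → 58
58 → 89
89 → 145
145 → 42
42 → 20
20 → 4
4 → 16
16 → 37  — 37 already seen; the sequence cycles without reaching 1.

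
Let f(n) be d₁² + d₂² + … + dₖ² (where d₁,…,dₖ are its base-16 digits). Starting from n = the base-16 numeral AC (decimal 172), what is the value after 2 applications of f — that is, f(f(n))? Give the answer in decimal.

172 = (10,12)_16 → 10² + 12² = 100 + 144 = 244
244 = (15,4)_16 → 15² + 4² = 225 + 16 = 241

241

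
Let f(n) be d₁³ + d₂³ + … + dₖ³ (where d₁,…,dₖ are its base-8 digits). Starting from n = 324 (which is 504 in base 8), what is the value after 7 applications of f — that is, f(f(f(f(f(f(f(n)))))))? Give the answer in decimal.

476

324 = (5,0,4)_8 → 5³ + 0³ + 4³ = 189
189 = (2,7,5)_8 → 2³ + 7³ + 5³ = 476
476 = (7,3,4)_8 → 7³ + 3³ + 4³ = 434
434 = (6,6,2)_8 → 6³ + 6³ + 2³ = 440
440 = (6,7,0)_8 → 6³ + 7³ + 0³ = 559
559 = (1,0,5,7)_8 → 1³ + 0³ + 5³ + 7³ = 469
469 = (7,2,5)_8 → 7³ + 2³ + 5³ = 476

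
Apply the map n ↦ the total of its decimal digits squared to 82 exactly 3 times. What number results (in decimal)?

1

82 → 8² + 2² = 68
68 → 6² + 8² = 100
100 → 1² + 0² + 0² = 1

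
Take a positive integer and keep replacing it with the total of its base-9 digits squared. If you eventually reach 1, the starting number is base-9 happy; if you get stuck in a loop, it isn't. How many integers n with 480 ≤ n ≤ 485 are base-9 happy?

1

480: 480 → 98 → 66 → 58 → 52 → 74 → 68 → 74  — not base-9 happy
481: 481 → 105 → 41 → 41  — not base-9 happy
482: 482 → 114 → 46 → 26 → 68 → 74 → 68  — not base-9 happy
483: 483 → 125 → 81 → 1  — base-9 happy
484: 484 → 138 → 46 → 26 → 68 → 74 → 68  — not base-9 happy
485: 485 → 153 → 65 → 53 → 89 → 65  — not base-9 happy
base-9 happy: 483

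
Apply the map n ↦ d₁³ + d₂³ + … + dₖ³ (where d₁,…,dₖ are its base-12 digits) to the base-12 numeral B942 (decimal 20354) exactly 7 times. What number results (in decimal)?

20354 = (11,9,4,2)_12 → 11³ + 9³ + 4³ + 2³ = 2132
2132 = (1,2,9,8)_12 → 1³ + 2³ + 9³ + 8³ = 1250
1250 = (8,8,2)_12 → 8³ + 8³ + 2³ = 1032
1032 = (7,2,0)_12 → 7³ + 2³ + 0³ = 351
351 = (2,5,3)_12 → 2³ + 5³ + 3³ = 160
160 = (1,1,4)_12 → 1³ + 1³ + 4³ = 66
66 = (5,6)_12 → 5³ + 6³ = 341

341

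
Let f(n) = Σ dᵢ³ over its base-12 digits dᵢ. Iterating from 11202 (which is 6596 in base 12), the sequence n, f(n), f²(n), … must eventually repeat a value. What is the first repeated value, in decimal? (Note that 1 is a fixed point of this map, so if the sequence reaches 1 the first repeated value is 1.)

1

11202 = (6,5,9,6)_12 → 6³ + 5³ + 9³ + 6³ = 216 + 125 + 729 + 216 = 1286
1286 = (8,11,2)_12 → 8³ + 11³ + 2³ = 512 + 1331 + 8 = 1851
1851 = (1,0,10,3)_12 → 1³ + 0³ + 10³ + 3³ = 1 + 0 + 1000 + 27 = 1028
1028 = (7,1,8)_12 → 7³ + 1³ + 8³ = 343 + 1 + 512 = 856
856 = (5,11,4)_12 → 5³ + 11³ + 4³ = 125 + 1331 + 64 = 1520
1520 = (10,6,8)_12 → 10³ + 6³ + 8³ = 1000 + 216 + 512 = 1728
1728 = (1,0,0,0)_12 → 1³ + 0³ + 0³ + 0³ = 1 + 0 + 0 + 0 = 1  — reached the fixed point 1.
1 → 1, so 1 is the first repeated value.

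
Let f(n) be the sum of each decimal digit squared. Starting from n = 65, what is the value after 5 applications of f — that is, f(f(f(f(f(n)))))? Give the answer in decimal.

145

65 → 6² + 5² = 36 + 25 = 61
61 → 6² + 1² = 36 + 1 = 37
37 → 3² + 7² = 9 + 49 = 58
58 → 5² + 8² = 25 + 64 = 89
89 → 8² + 9² = 64 + 81 = 145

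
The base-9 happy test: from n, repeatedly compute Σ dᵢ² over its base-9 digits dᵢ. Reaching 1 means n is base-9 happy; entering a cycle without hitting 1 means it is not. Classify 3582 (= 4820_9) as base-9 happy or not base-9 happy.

3582 = (4,8,2,0)_9 → 4² + 8² + 2² + 0² = 84
84 = (1,0,3)_9 → 1² + 0² + 3² = 10
10 = (1,1)_9 → 1² + 1² = 2
2 = (2)_9 → 2² = 4
4 = (4)_9 → 4² = 16
16 = (1,7)_9 → 1² + 7² = 50
50 = (5,5)_9 → 5² + 5² = 50  — 50 already seen; the sequence cycles without reaching 1.

not base-9 happy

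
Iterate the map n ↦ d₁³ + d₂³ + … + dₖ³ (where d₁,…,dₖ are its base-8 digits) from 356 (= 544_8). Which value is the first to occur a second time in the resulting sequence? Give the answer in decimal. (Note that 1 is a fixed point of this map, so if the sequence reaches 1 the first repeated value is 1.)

559

356 = (5,4,4)_8 → 253
253 = (3,7,5)_8 → 495
495 = (7,5,7)_8 → 811
811 = (1,4,5,3)_8 → 217
217 = (3,3,1)_8 → 55
55 = (6,7)_8 → 559
559 = (1,0,5,7)_8 → 469
469 = (7,2,5)_8 → 476
476 = (7,3,4)_8 → 434
434 = (6,6,2)_8 → 440
440 = (6,7,0)_8 → 559  — 559 already appeared earlier.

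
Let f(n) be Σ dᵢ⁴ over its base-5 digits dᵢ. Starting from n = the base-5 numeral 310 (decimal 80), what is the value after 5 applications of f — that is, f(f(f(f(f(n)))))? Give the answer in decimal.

80 = (3,1,0)_5 → 3⁴ + 1⁴ + 0⁴ = 82
82 = (3,1,2)_5 → 3⁴ + 1⁴ + 2⁴ = 98
98 = (3,4,3)_5 → 3⁴ + 4⁴ + 3⁴ = 418
418 = (3,1,3,3)_5 → 3⁴ + 1⁴ + 3⁴ + 3⁴ = 244
244 = (1,4,3,4)_5 → 1⁴ + 4⁴ + 3⁴ + 4⁴ = 594

594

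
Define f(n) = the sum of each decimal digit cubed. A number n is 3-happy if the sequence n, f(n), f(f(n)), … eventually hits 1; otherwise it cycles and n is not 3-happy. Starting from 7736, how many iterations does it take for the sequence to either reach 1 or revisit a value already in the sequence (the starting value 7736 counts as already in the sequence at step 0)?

9

7736 → 7³ + 7³ + 3³ + 6³ = 343 + 343 + 27 + 216 = 929
929 → 9³ + 2³ + 9³ = 729 + 8 + 729 = 1466
1466 → 1³ + 4³ + 6³ + 6³ = 1 + 64 + 216 + 216 = 497
497 → 4³ + 9³ + 7³ = 64 + 729 + 343 = 1136
1136 → 1³ + 1³ + 3³ + 6³ = 1 + 1 + 27 + 216 = 245
245 → 2³ + 4³ + 5³ = 8 + 64 + 125 = 197
197 → 1³ + 9³ + 7³ = 1 + 729 + 343 = 1073
1073 → 1³ + 0³ + 7³ + 3³ = 1 + 0 + 343 + 27 = 371
371 → 3³ + 7³ + 1³ = 27 + 343 + 1 = 371  — 371 repeats.
That took 9 steps.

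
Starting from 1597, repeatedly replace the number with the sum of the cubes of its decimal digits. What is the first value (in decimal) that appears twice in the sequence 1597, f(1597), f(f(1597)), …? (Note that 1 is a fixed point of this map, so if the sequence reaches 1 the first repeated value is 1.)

1

1597 → 1³ + 5³ + 9³ + 7³ = 1198
1198 → 1³ + 1³ + 9³ + 8³ = 1243
1243 → 1³ + 2³ + 4³ + 3³ = 100
100 → 1³ + 0³ + 0³ = 1  — reached the fixed point 1.
1 → 1, so 1 is the first repeated value.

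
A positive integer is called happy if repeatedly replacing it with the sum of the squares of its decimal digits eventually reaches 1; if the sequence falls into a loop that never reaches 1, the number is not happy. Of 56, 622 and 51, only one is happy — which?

56: 56 → 61 → 37 → 58 → 89 → 145 → 42 → 20 → 4 → 16 → 37  — repeats 37 (not happy)
622: 622 → 44 → 32 → 13 → 10 → 1  — reaches 1 (happy)
51: 51 → 26 → 40 → 16 → 37 → 58 → 89 → 145 → 42 → 20 → 4 → 16  — repeats 16 (not happy)

622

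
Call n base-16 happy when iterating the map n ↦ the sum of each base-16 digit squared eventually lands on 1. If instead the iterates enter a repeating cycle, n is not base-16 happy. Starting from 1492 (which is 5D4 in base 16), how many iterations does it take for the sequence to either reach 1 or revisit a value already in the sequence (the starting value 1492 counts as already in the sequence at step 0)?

1492 = (5,13,4)_16 → 5² + 13² + 4² = 25 + 169 + 16 = 210
210 = (13,2)_16 → 13² + 2² = 169 + 4 = 173
173 = (10,13)_16 → 10² + 13² = 100 + 169 = 269
269 = (1,0,13)_16 → 1² + 0² + 13² = 1 + 0 + 169 = 170
170 = (10,10)_16 → 10² + 10² = 100 + 100 = 200
200 = (12,8)_16 → 12² + 8² = 144 + 64 = 208
208 = (13,0)_16 → 13² + 0² = 169 + 0 = 169
169 = (10,9)_16 → 10² + 9² = 100 + 81 = 181
181 = (11,5)_16 → 11² + 5² = 121 + 25 = 146
146 = (9,2)_16 → 9² + 2² = 81 + 4 = 85
85 = (5,5)_16 → 5² + 5² = 25 + 25 = 50
50 = (3,2)_16 → 3² + 2² = 9 + 4 = 13
13 = (13)_16 → 13² = 169  — 169 repeats.
That took 13 steps.

13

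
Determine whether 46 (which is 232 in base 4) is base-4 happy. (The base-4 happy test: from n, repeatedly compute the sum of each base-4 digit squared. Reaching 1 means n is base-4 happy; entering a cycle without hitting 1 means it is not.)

46 = (2,3,2)_4 → 2² + 3² + 2² = 4 + 9 + 4 = 17
17 = (1,0,1)_4 → 1² + 0² + 1² = 1 + 0 + 1 = 2
2 = (2)_4 → 2² = 4
4 = (1,0)_4 → 1² + 0² = 1 + 0 = 1  — reached 1.

base-4 happy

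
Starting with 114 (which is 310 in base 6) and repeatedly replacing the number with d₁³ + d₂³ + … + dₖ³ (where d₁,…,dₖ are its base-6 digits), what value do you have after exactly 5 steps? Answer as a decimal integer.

9

114 = (3,1,0)_6 → 28
28 = (4,4)_6 → 128
128 = (3,3,2)_6 → 62
62 = (1,4,2)_6 → 73
73 = (2,0,1)_6 → 9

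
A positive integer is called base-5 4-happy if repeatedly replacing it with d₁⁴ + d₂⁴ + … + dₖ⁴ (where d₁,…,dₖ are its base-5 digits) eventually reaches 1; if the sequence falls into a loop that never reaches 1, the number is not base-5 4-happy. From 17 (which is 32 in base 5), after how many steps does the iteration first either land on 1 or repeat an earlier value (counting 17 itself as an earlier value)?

3

17 = (3,2)_5 → 97
97 = (3,4,2)_5 → 353
353 = (2,4,0,3)_5 → 353  — 353 repeats.
That took 3 steps.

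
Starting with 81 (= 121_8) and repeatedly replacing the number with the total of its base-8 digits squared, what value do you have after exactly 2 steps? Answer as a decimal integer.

81 = (1,2,1)_8 → 1² + 2² + 1² = 6
6 = (6)_8 → 6² = 36

36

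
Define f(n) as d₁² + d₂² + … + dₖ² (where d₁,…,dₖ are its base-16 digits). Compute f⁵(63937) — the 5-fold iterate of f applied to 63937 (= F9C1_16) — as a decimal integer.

85

63937 = (15,9,12,1)_16 → 15² + 9² + 12² + 1² = 451
451 = (1,12,3)_16 → 1² + 12² + 3² = 154
154 = (9,10)_16 → 9² + 10² = 181
181 = (11,5)_16 → 11² + 5² = 146
146 = (9,2)_16 → 9² + 2² = 85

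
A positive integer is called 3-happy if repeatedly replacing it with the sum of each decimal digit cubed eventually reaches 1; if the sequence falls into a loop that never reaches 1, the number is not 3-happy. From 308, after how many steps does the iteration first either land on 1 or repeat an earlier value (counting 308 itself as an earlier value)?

9

308 → 3³ + 0³ + 8³ = 539
539 → 5³ + 3³ + 9³ = 881
881 → 8³ + 8³ + 1³ = 1025
1025 → 1³ + 0³ + 2³ + 5³ = 134
134 → 1³ + 3³ + 4³ = 92
92 → 9³ + 2³ = 737
737 → 7³ + 3³ + 7³ = 713
713 → 7³ + 1³ + 3³ = 371
371 → 3³ + 7³ + 1³ = 371  — 371 repeats.
That took 9 steps.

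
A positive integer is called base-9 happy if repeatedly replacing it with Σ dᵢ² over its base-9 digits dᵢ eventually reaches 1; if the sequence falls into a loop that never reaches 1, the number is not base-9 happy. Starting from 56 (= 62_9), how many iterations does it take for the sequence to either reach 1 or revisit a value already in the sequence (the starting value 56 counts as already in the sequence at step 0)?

56 = (6,2)_9 → 6² + 2² = 36 + 4 = 40
40 = (4,4)_9 → 4² + 4² = 16 + 16 = 32
32 = (3,5)_9 → 3² + 5² = 9 + 25 = 34
34 = (3,7)_9 → 3² + 7² = 9 + 49 = 58
58 = (6,4)_9 → 6² + 4² = 36 + 16 = 52
52 = (5,7)_9 → 5² + 7² = 25 + 49 = 74
74 = (8,2)_9 → 8² + 2² = 64 + 4 = 68
68 = (7,5)_9 → 7² + 5² = 49 + 25 = 74  — 74 repeats.
That took 8 steps.

8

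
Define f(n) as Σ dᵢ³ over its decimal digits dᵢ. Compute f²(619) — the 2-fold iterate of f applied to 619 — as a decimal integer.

1009

619 → 6³ + 1³ + 9³ = 946
946 → 9³ + 4³ + 6³ = 1009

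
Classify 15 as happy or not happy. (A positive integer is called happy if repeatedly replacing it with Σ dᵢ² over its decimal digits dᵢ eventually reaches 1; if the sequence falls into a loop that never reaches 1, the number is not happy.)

not happy

15 → 1² + 5² = 26
26 → 2² + 6² = 40
40 → 4² + 0² = 16
16 → 1² + 6² = 37
37 → 3² + 7² = 58
58 → 5² + 8² = 89
89 → 8² + 9² = 145
145 → 1² + 4² + 5² = 42
42 → 4² + 2² = 20
20 → 2² + 0² = 4
4 → 4² = 16  — 16 already seen; the sequence cycles without reaching 1.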